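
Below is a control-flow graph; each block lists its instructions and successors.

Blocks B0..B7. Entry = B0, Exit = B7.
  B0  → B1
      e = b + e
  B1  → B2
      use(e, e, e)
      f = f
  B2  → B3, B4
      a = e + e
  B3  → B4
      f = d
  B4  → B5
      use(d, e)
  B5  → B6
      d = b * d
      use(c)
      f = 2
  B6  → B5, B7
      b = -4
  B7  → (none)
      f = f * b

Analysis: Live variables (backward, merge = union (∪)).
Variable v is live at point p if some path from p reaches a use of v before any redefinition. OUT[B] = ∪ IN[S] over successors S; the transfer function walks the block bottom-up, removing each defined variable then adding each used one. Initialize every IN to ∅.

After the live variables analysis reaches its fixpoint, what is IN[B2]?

Answer: {b, c, d, e}

Trace:
Fixpoint table:
  B0:   IN={b, c, d, e, f}   OUT={b, c, d, e, f}
  B1:   IN={b, c, d, e, f}   OUT={b, c, d, e}
  B2:   IN={b, c, d, e}   OUT={b, c, d, e}
  B3:   IN={b, c, d, e}   OUT={b, c, d, e}
  B4:   IN={b, c, d, e}   OUT={b, c, d}
  B5:   IN={b, c, d}   OUT={c, d, f}
  B6:   IN={c, d, f}   OUT={b, c, d, f}
  B7:   IN={b, f}   OUT={}

Merge at B2: OUT[B2] = IN[B3] ⊔ IN[B4] = {b, c, d, e}
Applying B2's transfer function to that OUT value gives IN[B2] (row B2 above).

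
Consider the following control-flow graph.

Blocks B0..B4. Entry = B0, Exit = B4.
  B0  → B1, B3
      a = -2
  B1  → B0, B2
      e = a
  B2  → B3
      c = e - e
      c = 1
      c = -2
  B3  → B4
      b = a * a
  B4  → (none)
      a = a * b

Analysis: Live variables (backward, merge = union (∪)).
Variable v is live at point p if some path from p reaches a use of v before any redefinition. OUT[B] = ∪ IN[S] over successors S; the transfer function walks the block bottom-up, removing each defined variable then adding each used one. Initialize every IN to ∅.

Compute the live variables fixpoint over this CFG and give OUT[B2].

Fixpoint table:
  B0: | IN={} | OUT={a}
  B1: | IN={a} | OUT={a, e}
  B2: | IN={a, e} | OUT={a}
  B3: | IN={a} | OUT={a, b}
  B4: | IN={a, b} | OUT={}

Merge at B2: OUT[B2] = IN[B3] = {a}

Answer: {a}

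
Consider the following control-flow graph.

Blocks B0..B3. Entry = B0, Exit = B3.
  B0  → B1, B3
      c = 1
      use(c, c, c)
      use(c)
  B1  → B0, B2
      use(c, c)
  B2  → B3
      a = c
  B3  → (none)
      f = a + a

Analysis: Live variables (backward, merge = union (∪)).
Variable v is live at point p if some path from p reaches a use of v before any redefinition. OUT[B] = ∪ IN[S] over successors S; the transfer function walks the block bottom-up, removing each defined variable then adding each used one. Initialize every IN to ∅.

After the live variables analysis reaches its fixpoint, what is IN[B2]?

Converged values:
  B0: | IN={a} | OUT={a, c}
  B1: | IN={a, c} | OUT={a, c}
  B2: | IN={c} | OUT={a}
  B3: | IN={a} | OUT={}

Merge at B2: OUT[B2] = IN[B3] = {a}
Applying B2's transfer function to that OUT value gives IN[B2] (row B2 above).

Answer: {c}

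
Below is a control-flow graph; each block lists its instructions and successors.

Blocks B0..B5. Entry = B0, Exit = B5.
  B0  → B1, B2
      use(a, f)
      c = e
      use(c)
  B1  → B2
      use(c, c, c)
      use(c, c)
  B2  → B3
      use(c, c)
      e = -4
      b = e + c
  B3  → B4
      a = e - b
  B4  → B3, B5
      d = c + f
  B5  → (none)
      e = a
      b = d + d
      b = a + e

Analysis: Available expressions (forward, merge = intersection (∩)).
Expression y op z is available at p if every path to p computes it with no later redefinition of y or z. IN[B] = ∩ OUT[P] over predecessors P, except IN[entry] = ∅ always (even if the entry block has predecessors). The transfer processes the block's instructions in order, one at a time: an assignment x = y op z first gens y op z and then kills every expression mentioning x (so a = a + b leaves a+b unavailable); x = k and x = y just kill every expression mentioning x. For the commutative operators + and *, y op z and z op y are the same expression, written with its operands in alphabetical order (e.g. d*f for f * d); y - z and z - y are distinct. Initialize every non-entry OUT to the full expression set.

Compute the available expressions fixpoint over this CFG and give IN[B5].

Answer: {c+e, c+f, e-b}

Working:
Converged values:
  B0: | IN={} | OUT={}
  B1: | IN={} | OUT={}
  B2: | IN={} | OUT={c+e}
  B3: | IN={c+e} | OUT={c+e, e-b}
  B4: | IN={c+e, e-b} | OUT={c+e, c+f, e-b}
  B5: | IN={c+e, c+f, e-b} | OUT={a+e, c+f, d+d}

Merge at B5: IN[B5] = OUT[B4] = {c+e, c+f, e-b}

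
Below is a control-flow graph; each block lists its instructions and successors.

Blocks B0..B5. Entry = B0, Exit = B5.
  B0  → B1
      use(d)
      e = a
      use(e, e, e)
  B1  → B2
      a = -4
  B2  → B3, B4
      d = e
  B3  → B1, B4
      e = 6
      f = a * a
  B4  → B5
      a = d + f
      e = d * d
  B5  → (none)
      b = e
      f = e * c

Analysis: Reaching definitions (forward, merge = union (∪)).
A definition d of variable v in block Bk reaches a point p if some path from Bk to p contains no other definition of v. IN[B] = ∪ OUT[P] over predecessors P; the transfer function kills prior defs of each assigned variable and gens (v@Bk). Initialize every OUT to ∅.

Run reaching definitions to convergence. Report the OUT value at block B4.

Answer: {a@B4, d@B2, e@B4, f@B3}

Working:
Converged values:
  B0: | IN={} | OUT={e@B0}
  B1: | IN={a@B1, d@B2, e@B0, e@B3, f@B3} | OUT={a@B1, d@B2, e@B0, e@B3, f@B3}
  B2: | IN={a@B1, d@B2, e@B0, e@B3, f@B3} | OUT={a@B1, d@B2, e@B0, e@B3, f@B3}
  B3: | IN={a@B1, d@B2, e@B0, e@B3, f@B3} | OUT={a@B1, d@B2, e@B3, f@B3}
  B4: | IN={a@B1, d@B2, e@B0, e@B3, f@B3} | OUT={a@B4, d@B2, e@B4, f@B3}
  B5: | IN={a@B4, d@B2, e@B4, f@B3} | OUT={a@B4, b@B5, d@B2, e@B4, f@B5}

Merge at B4: IN[B4] = OUT[B2] ⊔ OUT[B3] = {a@B1, d@B2, e@B0, e@B3, f@B3}
Applying B4's transfer function to that IN value gives OUT[B4] (row B4 above).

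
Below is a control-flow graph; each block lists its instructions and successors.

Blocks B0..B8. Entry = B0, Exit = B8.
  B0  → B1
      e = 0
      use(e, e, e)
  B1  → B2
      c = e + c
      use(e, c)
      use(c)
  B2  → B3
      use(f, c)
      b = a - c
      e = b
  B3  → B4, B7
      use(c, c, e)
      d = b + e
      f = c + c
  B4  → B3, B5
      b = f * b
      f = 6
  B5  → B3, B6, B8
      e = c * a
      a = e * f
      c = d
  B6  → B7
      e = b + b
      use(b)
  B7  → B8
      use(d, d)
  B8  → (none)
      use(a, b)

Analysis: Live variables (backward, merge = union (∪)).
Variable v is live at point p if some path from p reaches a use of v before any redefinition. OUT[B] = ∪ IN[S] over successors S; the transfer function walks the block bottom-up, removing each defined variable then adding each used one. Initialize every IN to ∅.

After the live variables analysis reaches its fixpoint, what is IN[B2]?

Converged values:
  B0: | IN={a, c, f} | OUT={a, c, e, f}
  B1: | IN={a, c, e, f} | OUT={a, c, f}
  B2: | IN={a, c, f} | OUT={a, b, c, e}
  B3: | IN={a, b, c, e} | OUT={a, b, c, d, e, f}
  B4: | IN={a, b, c, d, e, f} | OUT={a, b, c, d, e, f}
  B5: | IN={a, b, c, d, f} | OUT={a, b, c, d, e}
  B6: | IN={a, b, d} | OUT={a, b, d}
  B7: | IN={a, b, d} | OUT={a, b}
  B8: | IN={a, b} | OUT={}

Merge at B2: OUT[B2] = IN[B3] = {a, b, c, e}
Applying B2's transfer function to that OUT value gives IN[B2] (row B2 above).

Answer: {a, c, f}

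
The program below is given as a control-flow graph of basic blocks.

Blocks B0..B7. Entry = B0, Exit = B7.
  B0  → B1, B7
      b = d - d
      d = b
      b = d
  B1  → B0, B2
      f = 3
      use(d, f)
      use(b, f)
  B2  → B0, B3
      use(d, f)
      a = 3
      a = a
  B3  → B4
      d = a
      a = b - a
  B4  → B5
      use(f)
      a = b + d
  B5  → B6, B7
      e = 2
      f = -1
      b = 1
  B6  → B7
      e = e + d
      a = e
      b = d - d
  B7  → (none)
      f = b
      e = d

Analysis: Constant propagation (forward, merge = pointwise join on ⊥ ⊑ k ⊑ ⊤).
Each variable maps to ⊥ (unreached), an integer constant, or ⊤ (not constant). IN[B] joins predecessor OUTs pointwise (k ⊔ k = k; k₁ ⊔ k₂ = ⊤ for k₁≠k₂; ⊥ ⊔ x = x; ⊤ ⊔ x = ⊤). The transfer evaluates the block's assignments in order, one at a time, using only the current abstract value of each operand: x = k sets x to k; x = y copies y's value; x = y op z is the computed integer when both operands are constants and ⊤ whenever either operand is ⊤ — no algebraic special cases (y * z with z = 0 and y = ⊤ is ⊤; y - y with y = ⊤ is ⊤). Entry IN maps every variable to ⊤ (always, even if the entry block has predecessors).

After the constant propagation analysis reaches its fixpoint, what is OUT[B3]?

Answer: {a: ⊤, b: ⊤, c: ⊤, d: 3, e: ⊤, f: 3}

Trace:
Converged values:
  B0:   IN=(all ⊤)   OUT=(all ⊤)
  B1:   IN=(all ⊤)   OUT={f:3; rest ⊤}
  B2:   IN={f:3; rest ⊤}   OUT={a:3, f:3; rest ⊤}
  B3:   IN={a:3, f:3; rest ⊤}   OUT={d:3, f:3; rest ⊤}
  B4:   IN={d:3, f:3; rest ⊤}   OUT={d:3, f:3; rest ⊤}
  B5:   IN={d:3, f:3; rest ⊤}   OUT={b:1, d:3, e:2, f:-1; rest ⊤}
  B6:   IN={b:1, d:3, e:2, f:-1; rest ⊤}   OUT={a:5, b:0, d:3, e:5, f:-1; rest ⊤}
  B7:   IN=(all ⊤)   OUT=(all ⊤)

Merge at B3: IN[B3] = OUT[B2] = {a: 3, b: ⊤, c: ⊤, d: ⊤, e: ⊤, f: 3}
Applying B3's transfer function to that IN value gives OUT[B3] (row B3 above).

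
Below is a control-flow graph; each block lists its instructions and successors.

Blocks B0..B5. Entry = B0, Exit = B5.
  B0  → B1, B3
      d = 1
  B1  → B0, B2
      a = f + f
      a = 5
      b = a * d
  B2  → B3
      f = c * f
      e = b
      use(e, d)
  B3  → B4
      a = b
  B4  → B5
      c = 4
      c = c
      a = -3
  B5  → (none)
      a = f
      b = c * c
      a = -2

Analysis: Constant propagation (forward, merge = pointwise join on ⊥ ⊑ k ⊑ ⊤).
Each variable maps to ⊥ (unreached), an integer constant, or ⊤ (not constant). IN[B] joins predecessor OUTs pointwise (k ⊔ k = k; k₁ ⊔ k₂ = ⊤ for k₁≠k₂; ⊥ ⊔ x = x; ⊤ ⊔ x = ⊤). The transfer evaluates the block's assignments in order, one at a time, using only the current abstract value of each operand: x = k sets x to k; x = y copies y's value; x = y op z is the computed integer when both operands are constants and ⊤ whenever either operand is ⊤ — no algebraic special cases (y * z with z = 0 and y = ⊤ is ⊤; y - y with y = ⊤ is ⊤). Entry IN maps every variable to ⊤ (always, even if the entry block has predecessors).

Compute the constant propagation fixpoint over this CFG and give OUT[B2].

Answer: {a: 5, b: 5, c: ⊤, d: 1, e: 5, f: ⊤}

Derivation:
Fixpoint table:
  B0: | IN=(all ⊤) | OUT={d:1; rest ⊤}
  B1: | IN={d:1; rest ⊤} | OUT={a:5, b:5, d:1; rest ⊤}
  B2: | IN={a:5, b:5, d:1; rest ⊤} | OUT={a:5, b:5, d:1, e:5; rest ⊤}
  B3: | IN={d:1; rest ⊤} | OUT={d:1; rest ⊤}
  B4: | IN={d:1; rest ⊤} | OUT={a:-3, c:4, d:1; rest ⊤}
  B5: | IN={a:-3, c:4, d:1; rest ⊤} | OUT={a:-2, b:16, c:4, d:1; rest ⊤}

Merge at B2: IN[B2] = OUT[B1] = {a: 5, b: 5, c: ⊤, d: 1, e: ⊤, f: ⊤}
Applying B2's transfer function to that IN value gives OUT[B2] (row B2 above).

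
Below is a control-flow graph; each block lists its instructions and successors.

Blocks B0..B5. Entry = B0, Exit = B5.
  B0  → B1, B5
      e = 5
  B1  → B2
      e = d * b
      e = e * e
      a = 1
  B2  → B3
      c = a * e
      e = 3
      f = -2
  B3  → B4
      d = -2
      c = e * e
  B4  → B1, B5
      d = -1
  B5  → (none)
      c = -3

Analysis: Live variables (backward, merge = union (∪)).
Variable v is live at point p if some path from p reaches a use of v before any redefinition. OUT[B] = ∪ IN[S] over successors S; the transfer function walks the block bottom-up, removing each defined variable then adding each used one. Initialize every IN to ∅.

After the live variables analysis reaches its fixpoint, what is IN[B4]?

Fixpoint table:
  B0:  IN={b, d}  OUT={b, d}
  B1:  IN={b, d}  OUT={a, b, e}
  B2:  IN={a, b, e}  OUT={b, e}
  B3:  IN={b, e}  OUT={b}
  B4:  IN={b}  OUT={b, d}
  B5:  IN={}  OUT={}

Merge at B4: OUT[B4] = IN[B1] ⊔ IN[B5] = {b, d}
Applying B4's transfer function to that OUT value gives IN[B4] (row B4 above).

Answer: {b}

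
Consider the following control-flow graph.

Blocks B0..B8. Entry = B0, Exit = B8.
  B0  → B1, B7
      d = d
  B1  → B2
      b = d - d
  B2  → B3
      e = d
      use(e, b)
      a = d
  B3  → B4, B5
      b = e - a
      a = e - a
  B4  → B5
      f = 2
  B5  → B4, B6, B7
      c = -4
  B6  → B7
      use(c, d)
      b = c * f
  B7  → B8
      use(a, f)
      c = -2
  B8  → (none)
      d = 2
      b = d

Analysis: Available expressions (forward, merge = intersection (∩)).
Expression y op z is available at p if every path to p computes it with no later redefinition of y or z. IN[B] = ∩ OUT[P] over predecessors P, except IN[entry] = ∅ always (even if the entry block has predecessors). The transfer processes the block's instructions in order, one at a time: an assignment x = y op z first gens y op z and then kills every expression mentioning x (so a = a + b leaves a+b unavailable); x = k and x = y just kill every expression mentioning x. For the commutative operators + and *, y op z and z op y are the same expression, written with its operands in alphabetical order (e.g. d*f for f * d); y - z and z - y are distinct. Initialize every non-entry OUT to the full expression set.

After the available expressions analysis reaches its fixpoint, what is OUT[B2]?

Converged values:
  B0:   IN={}   OUT={}
  B1:   IN={}   OUT={d-d}
  B2:   IN={d-d}   OUT={d-d}
  B3:   IN={d-d}   OUT={d-d}
  B4:   IN={d-d}   OUT={d-d}
  B5:   IN={d-d}   OUT={d-d}
  B6:   IN={d-d}   OUT={c*f, d-d}
  B7:   IN={}   OUT={}
  B8:   IN={}   OUT={}

Merge at B2: IN[B2] = OUT[B1] = {d-d}
Applying B2's transfer function to that IN value gives OUT[B2] (row B2 above).

Answer: {d-d}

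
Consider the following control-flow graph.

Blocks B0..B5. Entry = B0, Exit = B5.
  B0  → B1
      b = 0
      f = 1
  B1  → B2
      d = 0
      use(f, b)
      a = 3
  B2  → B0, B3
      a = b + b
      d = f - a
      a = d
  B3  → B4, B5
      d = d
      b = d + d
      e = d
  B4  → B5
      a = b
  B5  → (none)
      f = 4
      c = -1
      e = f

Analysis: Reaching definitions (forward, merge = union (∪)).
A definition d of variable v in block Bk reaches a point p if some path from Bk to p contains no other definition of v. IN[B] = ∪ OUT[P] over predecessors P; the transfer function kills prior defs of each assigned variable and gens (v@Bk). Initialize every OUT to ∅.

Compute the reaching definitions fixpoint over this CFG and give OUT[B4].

Converged values:
  B0:   IN={a@B2, b@B0, d@B2, f@B0}   OUT={a@B2, b@B0, d@B2, f@B0}
  B1:   IN={a@B2, b@B0, d@B2, f@B0}   OUT={a@B1, b@B0, d@B1, f@B0}
  B2:   IN={a@B1, b@B0, d@B1, f@B0}   OUT={a@B2, b@B0, d@B2, f@B0}
  B3:   IN={a@B2, b@B0, d@B2, f@B0}   OUT={a@B2, b@B3, d@B3, e@B3, f@B0}
  B4:   IN={a@B2, b@B3, d@B3, e@B3, f@B0}   OUT={a@B4, b@B3, d@B3, e@B3, f@B0}
  B5:   IN={a@B2, a@B4, b@B3, d@B3, e@B3, f@B0}   OUT={a@B2, a@B4, b@B3, c@B5, d@B3, e@B5, f@B5}

Merge at B4: IN[B4] = OUT[B3] = {a@B2, b@B3, d@B3, e@B3, f@B0}
Applying B4's transfer function to that IN value gives OUT[B4] (row B4 above).

Answer: {a@B4, b@B3, d@B3, e@B3, f@B0}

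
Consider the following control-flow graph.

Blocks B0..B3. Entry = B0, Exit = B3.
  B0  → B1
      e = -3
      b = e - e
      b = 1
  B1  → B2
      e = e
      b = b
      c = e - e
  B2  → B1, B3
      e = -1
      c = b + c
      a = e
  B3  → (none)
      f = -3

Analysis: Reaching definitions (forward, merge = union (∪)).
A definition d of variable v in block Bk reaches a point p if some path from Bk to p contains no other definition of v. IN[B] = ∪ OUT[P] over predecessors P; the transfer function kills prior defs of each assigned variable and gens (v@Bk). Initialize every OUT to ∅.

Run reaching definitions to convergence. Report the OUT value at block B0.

Per-block solution:
  B0: | IN={} | OUT={b@B0, e@B0}
  B1: | IN={a@B2, b@B0, b@B1, c@B2, e@B0, e@B2} | OUT={a@B2, b@B1, c@B1, e@B1}
  B2: | IN={a@B2, b@B1, c@B1, e@B1} | OUT={a@B2, b@B1, c@B2, e@B2}
  B3: | IN={a@B2, b@B1, c@B2, e@B2} | OUT={a@B2, b@B1, c@B2, e@B2, f@B3}

B0 is the boundary node: IN[B0] = {}
Applying B0's transfer function to that IN value gives OUT[B0] (row B0 above).

Answer: {b@B0, e@B0}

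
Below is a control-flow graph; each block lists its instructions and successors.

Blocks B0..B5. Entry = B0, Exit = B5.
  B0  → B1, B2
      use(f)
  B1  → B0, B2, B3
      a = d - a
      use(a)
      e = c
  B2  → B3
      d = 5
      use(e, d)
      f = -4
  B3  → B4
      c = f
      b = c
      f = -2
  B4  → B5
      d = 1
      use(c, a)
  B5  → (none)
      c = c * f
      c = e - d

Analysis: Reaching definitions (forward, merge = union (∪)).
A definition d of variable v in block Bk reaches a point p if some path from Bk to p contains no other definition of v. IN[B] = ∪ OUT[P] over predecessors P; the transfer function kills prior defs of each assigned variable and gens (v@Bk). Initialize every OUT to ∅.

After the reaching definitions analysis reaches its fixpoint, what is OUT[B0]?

Fixpoint table:
  B0:   IN={a@B1, e@B1}   OUT={a@B1, e@B1}
  B1:   IN={a@B1, e@B1}   OUT={a@B1, e@B1}
  B2:   IN={a@B1, e@B1}   OUT={a@B1, d@B2, e@B1, f@B2}
  B3:   IN={a@B1, d@B2, e@B1, f@B2}   OUT={a@B1, b@B3, c@B3, d@B2, e@B1, f@B3}
  B4:   IN={a@B1, b@B3, c@B3, d@B2, e@B1, f@B3}   OUT={a@B1, b@B3, c@B3, d@B4, e@B1, f@B3}
  B5:   IN={a@B1, b@B3, c@B3, d@B4, e@B1, f@B3}   OUT={a@B1, b@B3, c@B5, d@B4, e@B1, f@B3}

Merge at B0 (entry node, so the boundary value {} is joined with the incoming edge(s)): IN[B0] = {} ⊔ OUT[B1] = {a@B1, e@B1}
Applying B0's transfer function to that IN value gives OUT[B0] (row B0 above).

Answer: {a@B1, e@B1}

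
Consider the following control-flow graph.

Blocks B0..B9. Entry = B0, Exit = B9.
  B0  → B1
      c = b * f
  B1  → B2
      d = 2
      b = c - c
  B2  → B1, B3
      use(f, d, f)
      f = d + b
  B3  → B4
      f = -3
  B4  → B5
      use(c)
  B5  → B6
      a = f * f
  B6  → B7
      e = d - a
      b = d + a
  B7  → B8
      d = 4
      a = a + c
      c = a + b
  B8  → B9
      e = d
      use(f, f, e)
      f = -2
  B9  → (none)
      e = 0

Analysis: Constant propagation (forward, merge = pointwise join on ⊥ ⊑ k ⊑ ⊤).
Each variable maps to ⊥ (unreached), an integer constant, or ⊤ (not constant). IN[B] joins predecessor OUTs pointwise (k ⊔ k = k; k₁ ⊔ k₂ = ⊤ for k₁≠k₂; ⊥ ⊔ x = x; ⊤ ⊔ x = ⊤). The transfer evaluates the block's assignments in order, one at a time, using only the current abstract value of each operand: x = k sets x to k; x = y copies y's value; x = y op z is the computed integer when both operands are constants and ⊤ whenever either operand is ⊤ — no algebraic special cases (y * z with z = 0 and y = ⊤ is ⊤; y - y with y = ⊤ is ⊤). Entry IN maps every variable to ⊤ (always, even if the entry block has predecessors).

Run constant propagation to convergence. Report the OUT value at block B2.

Converged values:
  B0:   IN=(all ⊤)   OUT=(all ⊤)
  B1:   IN=(all ⊤)   OUT={d:2; rest ⊤}
  B2:   IN={d:2; rest ⊤}   OUT={d:2; rest ⊤}
  B3:   IN={d:2; rest ⊤}   OUT={d:2, f:-3; rest ⊤}
  B4:   IN={d:2, f:-3; rest ⊤}   OUT={d:2, f:-3; rest ⊤}
  B5:   IN={d:2, f:-3; rest ⊤}   OUT={a:9, d:2, f:-3; rest ⊤}
  B6:   IN={a:9, d:2, f:-3; rest ⊤}   OUT={a:9, b:11, d:2, e:-7, f:-3; rest ⊤}
  B7:   IN={a:9, b:11, d:2, e:-7, f:-3; rest ⊤}   OUT={b:11, d:4, e:-7, f:-3; rest ⊤}
  B8:   IN={b:11, d:4, e:-7, f:-3; rest ⊤}   OUT={b:11, d:4, e:4, f:-2; rest ⊤}
  B9:   IN={b:11, d:4, e:4, f:-2; rest ⊤}   OUT={b:11, d:4, e:0, f:-2; rest ⊤}

Merge at B2: IN[B2] = OUT[B1] = {a: ⊤, b: ⊤, c: ⊤, d: 2, e: ⊤, f: ⊤}
Applying B2's transfer function to that IN value gives OUT[B2] (row B2 above).

Answer: {a: ⊤, b: ⊤, c: ⊤, d: 2, e: ⊤, f: ⊤}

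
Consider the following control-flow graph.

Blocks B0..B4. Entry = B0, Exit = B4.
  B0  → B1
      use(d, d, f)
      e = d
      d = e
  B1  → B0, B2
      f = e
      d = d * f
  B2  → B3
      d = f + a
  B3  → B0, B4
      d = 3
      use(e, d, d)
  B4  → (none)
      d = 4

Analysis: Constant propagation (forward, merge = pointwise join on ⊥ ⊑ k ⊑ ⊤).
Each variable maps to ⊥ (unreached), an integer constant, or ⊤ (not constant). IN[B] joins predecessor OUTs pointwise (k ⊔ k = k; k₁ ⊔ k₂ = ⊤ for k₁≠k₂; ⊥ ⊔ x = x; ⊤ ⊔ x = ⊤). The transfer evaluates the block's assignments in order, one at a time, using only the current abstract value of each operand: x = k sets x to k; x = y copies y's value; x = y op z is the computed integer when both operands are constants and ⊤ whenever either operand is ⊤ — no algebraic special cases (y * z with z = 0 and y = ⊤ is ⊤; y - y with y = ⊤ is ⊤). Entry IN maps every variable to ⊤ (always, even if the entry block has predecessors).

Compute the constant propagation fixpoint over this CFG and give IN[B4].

Per-block solution:
  B0: | IN=(all ⊤) | OUT=(all ⊤)
  B1: | IN=(all ⊤) | OUT=(all ⊤)
  B2: | IN=(all ⊤) | OUT=(all ⊤)
  B3: | IN=(all ⊤) | OUT={d:3; rest ⊤}
  B4: | IN={d:3; rest ⊤} | OUT={d:4; rest ⊤}

Merge at B4: IN[B4] = OUT[B3] = {a: ⊤, b: ⊤, c: ⊤, d: 3, e: ⊤, f: ⊤}

Answer: {a: ⊤, b: ⊤, c: ⊤, d: 3, e: ⊤, f: ⊤}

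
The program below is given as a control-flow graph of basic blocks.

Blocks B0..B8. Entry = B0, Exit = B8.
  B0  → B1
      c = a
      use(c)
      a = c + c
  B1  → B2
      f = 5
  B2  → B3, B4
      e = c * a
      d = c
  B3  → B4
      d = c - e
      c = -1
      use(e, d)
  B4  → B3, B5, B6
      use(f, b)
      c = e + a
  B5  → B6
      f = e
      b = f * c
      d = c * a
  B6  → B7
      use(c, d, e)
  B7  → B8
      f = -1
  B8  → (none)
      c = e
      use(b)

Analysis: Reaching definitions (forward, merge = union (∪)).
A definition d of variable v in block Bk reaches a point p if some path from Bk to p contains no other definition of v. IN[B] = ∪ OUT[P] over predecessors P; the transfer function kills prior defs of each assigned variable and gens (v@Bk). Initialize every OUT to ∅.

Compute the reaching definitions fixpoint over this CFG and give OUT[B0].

Answer: {a@B0, c@B0}

Trace:
Fixpoint table:
  B0: | IN={} | OUT={a@B0, c@B0}
  B1: | IN={a@B0, c@B0} | OUT={a@B0, c@B0, f@B1}
  B2: | IN={a@B0, c@B0, f@B1} | OUT={a@B0, c@B0, d@B2, e@B2, f@B1}
  B3: | IN={a@B0, c@B0, c@B4, d@B2, d@B3, e@B2, f@B1} | OUT={a@B0, c@B3, d@B3, e@B2, f@B1}
  B4: | IN={a@B0, c@B0, c@B3, d@B2, d@B3, e@B2, f@B1} | OUT={a@B0, c@B4, d@B2, d@B3, e@B2, f@B1}
  B5: | IN={a@B0, c@B4, d@B2, d@B3, e@B2, f@B1} | OUT={a@B0, b@B5, c@B4, d@B5, e@B2, f@B5}
  B6: | IN={a@B0, b@B5, c@B4, d@B2, d@B3, d@B5, e@B2, f@B1, f@B5} | OUT={a@B0, b@B5, c@B4, d@B2, d@B3, d@B5, e@B2, f@B1, f@B5}
  B7: | IN={a@B0, b@B5, c@B4, d@B2, d@B3, d@B5, e@B2, f@B1, f@B5} | OUT={a@B0, b@B5, c@B4, d@B2, d@B3, d@B5, e@B2, f@B7}
  B8: | IN={a@B0, b@B5, c@B4, d@B2, d@B3, d@B5, e@B2, f@B7} | OUT={a@B0, b@B5, c@B8, d@B2, d@B3, d@B5, e@B2, f@B7}

B0 is the boundary node: IN[B0] = {}
Applying B0's transfer function to that IN value gives OUT[B0] (row B0 above).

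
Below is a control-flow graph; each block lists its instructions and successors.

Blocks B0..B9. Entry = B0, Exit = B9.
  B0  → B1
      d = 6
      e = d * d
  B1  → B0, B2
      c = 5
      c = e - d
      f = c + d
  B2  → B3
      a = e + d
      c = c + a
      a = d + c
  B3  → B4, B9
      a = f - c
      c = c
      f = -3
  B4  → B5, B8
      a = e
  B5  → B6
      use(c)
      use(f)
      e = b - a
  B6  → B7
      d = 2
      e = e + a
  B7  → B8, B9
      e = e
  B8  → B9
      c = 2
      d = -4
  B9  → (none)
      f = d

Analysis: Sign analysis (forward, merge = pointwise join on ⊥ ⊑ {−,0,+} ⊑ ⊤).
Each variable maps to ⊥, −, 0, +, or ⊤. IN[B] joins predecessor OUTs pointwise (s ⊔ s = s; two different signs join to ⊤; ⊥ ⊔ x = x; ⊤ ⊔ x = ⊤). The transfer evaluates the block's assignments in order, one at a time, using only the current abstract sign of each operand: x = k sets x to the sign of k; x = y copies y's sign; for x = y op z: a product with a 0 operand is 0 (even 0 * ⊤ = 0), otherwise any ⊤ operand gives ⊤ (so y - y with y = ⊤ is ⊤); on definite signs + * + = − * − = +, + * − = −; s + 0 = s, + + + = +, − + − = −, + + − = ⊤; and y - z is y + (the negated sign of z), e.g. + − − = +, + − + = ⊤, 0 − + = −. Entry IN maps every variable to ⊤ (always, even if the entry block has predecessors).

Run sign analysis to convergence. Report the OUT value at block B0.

Answer: {a: ⊤, b: ⊤, c: ⊤, d: +, e: +, f: ⊤}

Working:
Converged values:
  B0: | IN=(all ⊤) | OUT={d:+, e:+; rest ⊤}
  B1: | IN={d:+, e:+; rest ⊤} | OUT={d:+, e:+; rest ⊤}
  B2: | IN={d:+, e:+; rest ⊤} | OUT={d:+, e:+; rest ⊤}
  B3: | IN={d:+, e:+; rest ⊤} | OUT={d:+, e:+, f:-; rest ⊤}
  B4: | IN={d:+, e:+, f:-; rest ⊤} | OUT={a:+, d:+, e:+, f:-; rest ⊤}
  B5: | IN={a:+, d:+, e:+, f:-; rest ⊤} | OUT={a:+, d:+, f:-; rest ⊤}
  B6: | IN={a:+, d:+, f:-; rest ⊤} | OUT={a:+, d:+, f:-; rest ⊤}
  B7: | IN={a:+, d:+, f:-; rest ⊤} | OUT={a:+, d:+, f:-; rest ⊤}
  B8: | IN={a:+, d:+, f:-; rest ⊤} | OUT={a:+, c:+, d:-, f:-; rest ⊤}
  B9: | IN={f:-; rest ⊤} | OUT=(all ⊤)

Merge at B0 (entry node, so the boundary value (all ⊤) is joined with the incoming edge(s)): IN[B0] = (all ⊤) ⊔ OUT[B1] = {a: ⊤, b: ⊤, c: ⊤, d: ⊤, e: ⊤, f: ⊤}
Applying B0's transfer function to that IN value gives OUT[B0] (row B0 above).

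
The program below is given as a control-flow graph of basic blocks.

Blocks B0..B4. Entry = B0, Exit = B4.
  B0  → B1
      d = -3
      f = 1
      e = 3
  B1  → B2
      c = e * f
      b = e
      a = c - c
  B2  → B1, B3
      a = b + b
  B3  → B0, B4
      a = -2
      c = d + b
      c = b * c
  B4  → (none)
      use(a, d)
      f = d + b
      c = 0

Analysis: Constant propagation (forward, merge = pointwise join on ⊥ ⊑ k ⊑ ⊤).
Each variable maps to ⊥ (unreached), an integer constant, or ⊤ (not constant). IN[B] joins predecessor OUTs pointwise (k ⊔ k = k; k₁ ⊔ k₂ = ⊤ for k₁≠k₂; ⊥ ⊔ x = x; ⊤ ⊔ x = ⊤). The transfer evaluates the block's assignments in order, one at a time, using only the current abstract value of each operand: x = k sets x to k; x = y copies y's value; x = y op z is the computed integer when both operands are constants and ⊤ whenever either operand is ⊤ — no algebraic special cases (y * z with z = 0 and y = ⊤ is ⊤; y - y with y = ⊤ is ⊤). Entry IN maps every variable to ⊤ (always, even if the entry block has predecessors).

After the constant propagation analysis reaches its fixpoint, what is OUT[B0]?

Answer: {a: ⊤, b: ⊤, c: ⊤, d: -3, e: 3, f: 1}

Derivation:
Fixpoint table:
  B0:   IN=(all ⊤)   OUT={d:-3, e:3, f:1; rest ⊤}
  B1:   IN={d:-3, e:3, f:1; rest ⊤}   OUT={a:0, b:3, c:3, d:-3, e:3, f:1; rest ⊤}
  B2:   IN={a:0, b:3, c:3, d:-3, e:3, f:1; rest ⊤}   OUT={a:6, b:3, c:3, d:-3, e:3, f:1; rest ⊤}
  B3:   IN={a:6, b:3, c:3, d:-3, e:3, f:1; rest ⊤}   OUT={a:-2, b:3, c:0, d:-3, e:3, f:1; rest ⊤}
  B4:   IN={a:-2, b:3, c:0, d:-3, e:3, f:1; rest ⊤}   OUT={a:-2, b:3, c:0, d:-3, e:3, f:0; rest ⊤}

Merge at B0 (entry node, so the boundary value (all ⊤) is joined with the incoming edge(s)): IN[B0] = (all ⊤) ⊔ OUT[B3] = {a: ⊤, b: ⊤, c: ⊤, d: ⊤, e: ⊤, f: ⊤}
Applying B0's transfer function to that IN value gives OUT[B0] (row B0 above).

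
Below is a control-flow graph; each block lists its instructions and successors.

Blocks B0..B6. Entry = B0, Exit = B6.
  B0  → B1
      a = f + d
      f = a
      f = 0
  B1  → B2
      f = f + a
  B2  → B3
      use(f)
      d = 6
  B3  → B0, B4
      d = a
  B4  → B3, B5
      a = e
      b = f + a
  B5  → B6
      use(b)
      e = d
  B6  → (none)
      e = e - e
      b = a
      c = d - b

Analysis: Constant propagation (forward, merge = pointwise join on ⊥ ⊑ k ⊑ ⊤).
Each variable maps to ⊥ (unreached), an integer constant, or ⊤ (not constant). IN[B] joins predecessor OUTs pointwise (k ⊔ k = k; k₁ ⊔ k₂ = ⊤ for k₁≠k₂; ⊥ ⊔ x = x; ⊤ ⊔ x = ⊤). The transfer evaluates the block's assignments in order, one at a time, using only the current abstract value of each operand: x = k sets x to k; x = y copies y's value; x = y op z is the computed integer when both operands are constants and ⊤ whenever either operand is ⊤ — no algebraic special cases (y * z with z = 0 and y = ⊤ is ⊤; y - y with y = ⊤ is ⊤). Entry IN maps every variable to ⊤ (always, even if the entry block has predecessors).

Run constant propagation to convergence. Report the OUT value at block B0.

Fixpoint table:
  B0: | IN=(all ⊤) | OUT={f:0; rest ⊤}
  B1: | IN={f:0; rest ⊤} | OUT=(all ⊤)
  B2: | IN=(all ⊤) | OUT={d:6; rest ⊤}
  B3: | IN=(all ⊤) | OUT=(all ⊤)
  B4: | IN=(all ⊤) | OUT=(all ⊤)
  B5: | IN=(all ⊤) | OUT=(all ⊤)
  B6: | IN=(all ⊤) | OUT=(all ⊤)

Merge at B0 (entry node, so the boundary value (all ⊤) is joined with the incoming edge(s)): IN[B0] = (all ⊤) ⊔ OUT[B3] = {a: ⊤, b: ⊤, c: ⊤, d: ⊤, e: ⊤, f: ⊤}
Applying B0's transfer function to that IN value gives OUT[B0] (row B0 above).

Answer: {a: ⊤, b: ⊤, c: ⊤, d: ⊤, e: ⊤, f: 0}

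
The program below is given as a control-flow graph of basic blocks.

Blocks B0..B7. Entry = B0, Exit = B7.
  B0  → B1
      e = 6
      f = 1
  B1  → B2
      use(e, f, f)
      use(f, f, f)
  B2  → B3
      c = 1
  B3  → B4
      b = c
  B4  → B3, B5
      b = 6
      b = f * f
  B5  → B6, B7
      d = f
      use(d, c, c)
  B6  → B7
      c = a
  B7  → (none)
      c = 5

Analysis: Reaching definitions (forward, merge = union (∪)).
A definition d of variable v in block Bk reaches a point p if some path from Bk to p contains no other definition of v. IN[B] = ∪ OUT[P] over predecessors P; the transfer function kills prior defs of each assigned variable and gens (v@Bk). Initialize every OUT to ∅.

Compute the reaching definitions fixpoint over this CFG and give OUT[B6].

Per-block solution:
  B0: | IN={} | OUT={e@B0, f@B0}
  B1: | IN={e@B0, f@B0} | OUT={e@B0, f@B0}
  B2: | IN={e@B0, f@B0} | OUT={c@B2, e@B0, f@B0}
  B3: | IN={b@B4, c@B2, e@B0, f@B0} | OUT={b@B3, c@B2, e@B0, f@B0}
  B4: | IN={b@B3, c@B2, e@B0, f@B0} | OUT={b@B4, c@B2, e@B0, f@B0}
  B5: | IN={b@B4, c@B2, e@B0, f@B0} | OUT={b@B4, c@B2, d@B5, e@B0, f@B0}
  B6: | IN={b@B4, c@B2, d@B5, e@B0, f@B0} | OUT={b@B4, c@B6, d@B5, e@B0, f@B0}
  B7: | IN={b@B4, c@B2, c@B6, d@B5, e@B0, f@B0} | OUT={b@B4, c@B7, d@B5, e@B0, f@B0}

Merge at B6: IN[B6] = OUT[B5] = {b@B4, c@B2, d@B5, e@B0, f@B0}
Applying B6's transfer function to that IN value gives OUT[B6] (row B6 above).

Answer: {b@B4, c@B6, d@B5, e@B0, f@B0}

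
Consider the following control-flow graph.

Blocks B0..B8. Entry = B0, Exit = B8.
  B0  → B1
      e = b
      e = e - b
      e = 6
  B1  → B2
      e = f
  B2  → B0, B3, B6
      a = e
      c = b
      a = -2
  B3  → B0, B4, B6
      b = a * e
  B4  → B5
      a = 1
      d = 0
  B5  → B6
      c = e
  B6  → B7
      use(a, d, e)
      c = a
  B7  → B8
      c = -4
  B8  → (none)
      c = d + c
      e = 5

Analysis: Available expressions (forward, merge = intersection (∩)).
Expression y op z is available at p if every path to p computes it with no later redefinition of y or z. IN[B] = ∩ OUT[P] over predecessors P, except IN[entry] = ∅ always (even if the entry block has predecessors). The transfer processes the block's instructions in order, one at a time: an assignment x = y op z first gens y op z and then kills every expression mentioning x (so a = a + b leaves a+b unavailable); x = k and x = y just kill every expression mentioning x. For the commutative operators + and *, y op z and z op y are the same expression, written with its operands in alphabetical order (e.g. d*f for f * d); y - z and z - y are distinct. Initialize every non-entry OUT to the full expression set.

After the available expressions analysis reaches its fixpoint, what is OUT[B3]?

Converged values:
  B0: | IN={} | OUT={}
  B1: | IN={} | OUT={}
  B2: | IN={} | OUT={}
  B3: | IN={} | OUT={a*e}
  B4: | IN={a*e} | OUT={}
  B5: | IN={} | OUT={}
  B6: | IN={} | OUT={}
  B7: | IN={} | OUT={}
  B8: | IN={} | OUT={}

Merge at B3: IN[B3] = OUT[B2] = {}
Applying B3's transfer function to that IN value gives OUT[B3] (row B3 above).

Answer: {a*e}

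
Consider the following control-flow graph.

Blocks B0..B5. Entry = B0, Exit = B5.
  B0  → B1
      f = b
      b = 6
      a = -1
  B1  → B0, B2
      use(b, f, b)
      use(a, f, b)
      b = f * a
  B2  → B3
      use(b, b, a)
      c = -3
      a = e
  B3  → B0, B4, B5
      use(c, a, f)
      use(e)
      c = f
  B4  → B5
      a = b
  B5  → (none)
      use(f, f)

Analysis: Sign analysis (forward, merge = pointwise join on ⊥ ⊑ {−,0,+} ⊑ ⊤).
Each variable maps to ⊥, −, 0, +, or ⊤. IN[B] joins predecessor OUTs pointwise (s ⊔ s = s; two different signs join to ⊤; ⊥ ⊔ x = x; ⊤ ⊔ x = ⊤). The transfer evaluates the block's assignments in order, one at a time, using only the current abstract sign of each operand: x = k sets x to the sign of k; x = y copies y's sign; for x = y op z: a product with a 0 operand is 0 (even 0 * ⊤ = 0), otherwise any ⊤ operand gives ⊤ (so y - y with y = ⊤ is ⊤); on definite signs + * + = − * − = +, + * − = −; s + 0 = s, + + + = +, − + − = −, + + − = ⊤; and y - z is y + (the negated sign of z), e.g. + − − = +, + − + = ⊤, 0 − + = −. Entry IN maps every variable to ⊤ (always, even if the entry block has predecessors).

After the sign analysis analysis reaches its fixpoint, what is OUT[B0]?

Answer: {a: -, b: +, c: ⊤, d: ⊤, e: ⊤, f: ⊤}

Trace:
Per-block solution:
  B0:   IN=(all ⊤)   OUT={a:-, b:+; rest ⊤}
  B1:   IN={a:-, b:+; rest ⊤}   OUT={a:-; rest ⊤}
  B2:   IN={a:-; rest ⊤}   OUT={c:-; rest ⊤}
  B3:   IN={c:-; rest ⊤}   OUT=(all ⊤)
  B4:   IN=(all ⊤)   OUT=(all ⊤)
  B5:   IN=(all ⊤)   OUT=(all ⊤)

Merge at B0 (entry node, so the boundary value (all ⊤) is joined with the incoming edge(s)): IN[B0] = (all ⊤) ⊔ OUT[B1] ⊔ OUT[B3] = {a: ⊤, b: ⊤, c: ⊤, d: ⊤, e: ⊤, f: ⊤}
Applying B0's transfer function to that IN value gives OUT[B0] (row B0 above).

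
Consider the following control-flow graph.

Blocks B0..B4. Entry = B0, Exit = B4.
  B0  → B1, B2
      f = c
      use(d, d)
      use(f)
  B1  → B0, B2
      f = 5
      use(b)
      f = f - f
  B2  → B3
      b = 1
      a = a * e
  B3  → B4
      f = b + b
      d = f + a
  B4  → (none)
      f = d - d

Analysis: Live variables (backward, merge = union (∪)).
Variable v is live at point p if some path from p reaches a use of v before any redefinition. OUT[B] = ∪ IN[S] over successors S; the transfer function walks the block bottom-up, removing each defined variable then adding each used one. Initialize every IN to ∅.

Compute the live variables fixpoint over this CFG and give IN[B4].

Answer: {d}

Trace:
Fixpoint table:
  B0:  IN={a, b, c, d, e}  OUT={a, b, c, d, e}
  B1:  IN={a, b, c, d, e}  OUT={a, b, c, d, e}
  B2:  IN={a, e}  OUT={a, b}
  B3:  IN={a, b}  OUT={d}
  B4:  IN={d}  OUT={}

B4 is the boundary node: OUT[B4] = {}
Applying B4's transfer function to that OUT value gives IN[B4] (row B4 above).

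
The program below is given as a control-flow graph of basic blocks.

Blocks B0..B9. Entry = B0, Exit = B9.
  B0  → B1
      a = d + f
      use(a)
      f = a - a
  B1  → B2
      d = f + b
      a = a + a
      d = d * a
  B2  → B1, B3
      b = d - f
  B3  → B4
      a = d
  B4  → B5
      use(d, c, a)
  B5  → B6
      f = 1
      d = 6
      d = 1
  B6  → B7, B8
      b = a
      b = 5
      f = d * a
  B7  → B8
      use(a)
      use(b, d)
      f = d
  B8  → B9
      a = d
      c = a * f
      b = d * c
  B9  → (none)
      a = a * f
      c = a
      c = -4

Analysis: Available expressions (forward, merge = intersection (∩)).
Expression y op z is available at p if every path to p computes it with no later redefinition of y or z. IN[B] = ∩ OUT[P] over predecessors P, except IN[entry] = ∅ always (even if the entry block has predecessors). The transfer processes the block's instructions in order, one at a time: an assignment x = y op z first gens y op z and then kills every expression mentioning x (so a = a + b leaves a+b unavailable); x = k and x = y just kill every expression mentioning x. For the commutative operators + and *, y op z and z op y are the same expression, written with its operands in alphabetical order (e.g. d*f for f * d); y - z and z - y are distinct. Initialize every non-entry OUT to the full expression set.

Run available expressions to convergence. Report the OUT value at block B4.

Answer: {d-f}

Derivation:
Per-block solution:
  B0:  IN={}  OUT={a-a}
  B1:  IN={}  OUT={b+f}
  B2:  IN={b+f}  OUT={d-f}
  B3:  IN={d-f}  OUT={d-f}
  B4:  IN={d-f}  OUT={d-f}
  B5:  IN={d-f}  OUT={}
  B6:  IN={}  OUT={a*d}
  B7:  IN={a*d}  OUT={a*d}
  B8:  IN={a*d}  OUT={a*f, c*d}
  B9:  IN={a*f, c*d}  OUT={}

Merge at B4: IN[B4] = OUT[B3] = {d-f}
Applying B4's transfer function to that IN value gives OUT[B4] (row B4 above).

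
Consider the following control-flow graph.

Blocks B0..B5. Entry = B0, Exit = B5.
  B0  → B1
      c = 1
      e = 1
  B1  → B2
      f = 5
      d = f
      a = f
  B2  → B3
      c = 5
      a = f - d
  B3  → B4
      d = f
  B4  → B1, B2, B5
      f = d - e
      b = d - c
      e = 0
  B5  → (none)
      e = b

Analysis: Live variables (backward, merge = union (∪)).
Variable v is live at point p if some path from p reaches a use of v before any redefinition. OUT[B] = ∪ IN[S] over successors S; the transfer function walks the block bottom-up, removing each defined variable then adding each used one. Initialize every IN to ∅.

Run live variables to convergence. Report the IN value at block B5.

Fixpoint table:
  B0:   IN={}   OUT={e}
  B1:   IN={e}   OUT={d, e, f}
  B2:   IN={d, e, f}   OUT={c, e, f}
  B3:   IN={c, e, f}   OUT={c, d, e}
  B4:   IN={c, d, e}   OUT={b, d, e, f}
  B5:   IN={b}   OUT={}

B5 is the boundary node: OUT[B5] = {}
Applying B5's transfer function to that OUT value gives IN[B5] (row B5 above).

Answer: {b}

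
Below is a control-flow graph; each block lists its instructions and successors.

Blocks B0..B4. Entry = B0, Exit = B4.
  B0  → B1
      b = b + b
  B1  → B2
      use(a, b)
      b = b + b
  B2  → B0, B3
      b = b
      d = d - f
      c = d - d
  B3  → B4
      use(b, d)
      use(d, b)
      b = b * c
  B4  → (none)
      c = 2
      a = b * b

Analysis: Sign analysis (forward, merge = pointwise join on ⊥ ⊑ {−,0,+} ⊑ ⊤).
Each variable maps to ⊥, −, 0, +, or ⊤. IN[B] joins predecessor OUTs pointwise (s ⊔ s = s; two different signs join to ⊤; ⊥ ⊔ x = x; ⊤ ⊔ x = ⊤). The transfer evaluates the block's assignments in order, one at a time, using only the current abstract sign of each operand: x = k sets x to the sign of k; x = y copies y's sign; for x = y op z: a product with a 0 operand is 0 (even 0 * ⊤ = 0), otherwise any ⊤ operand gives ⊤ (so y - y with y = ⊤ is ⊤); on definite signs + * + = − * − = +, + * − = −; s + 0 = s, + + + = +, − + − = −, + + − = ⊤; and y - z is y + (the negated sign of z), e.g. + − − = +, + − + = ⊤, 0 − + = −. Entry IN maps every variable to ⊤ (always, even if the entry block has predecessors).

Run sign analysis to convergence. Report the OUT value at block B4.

Converged values:
  B0:  IN=(all ⊤)  OUT=(all ⊤)
  B1:  IN=(all ⊤)  OUT=(all ⊤)
  B2:  IN=(all ⊤)  OUT=(all ⊤)
  B3:  IN=(all ⊤)  OUT=(all ⊤)
  B4:  IN=(all ⊤)  OUT={c:+; rest ⊤}

Merge at B4: IN[B4] = OUT[B3] = {a: ⊤, b: ⊤, c: ⊤, d: ⊤, e: ⊤, f: ⊤}
Applying B4's transfer function to that IN value gives OUT[B4] (row B4 above).

Answer: {a: ⊤, b: ⊤, c: +, d: ⊤, e: ⊤, f: ⊤}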